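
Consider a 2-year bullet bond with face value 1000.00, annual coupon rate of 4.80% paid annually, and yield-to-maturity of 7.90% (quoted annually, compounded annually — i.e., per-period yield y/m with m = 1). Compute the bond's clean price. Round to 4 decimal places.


Answer: Price = 944.6429

Derivation:
Coupon per period c = face * coupon_rate / m = 48.000000
Periods per year m = 1; per-period yield y/m = 0.079000
Number of cashflows N = 2
Cashflows (t years, CF_t, discount factor 1/(1+y/m)^(m*t), PV):
  t = 1.0000: CF_t = 48.000000, DF = 0.926784, PV = 44.485635
  t = 2.0000: CF_t = 1048.000000, DF = 0.858929, PV = 900.157270
Price P = sum_t PV_t = 944.642905


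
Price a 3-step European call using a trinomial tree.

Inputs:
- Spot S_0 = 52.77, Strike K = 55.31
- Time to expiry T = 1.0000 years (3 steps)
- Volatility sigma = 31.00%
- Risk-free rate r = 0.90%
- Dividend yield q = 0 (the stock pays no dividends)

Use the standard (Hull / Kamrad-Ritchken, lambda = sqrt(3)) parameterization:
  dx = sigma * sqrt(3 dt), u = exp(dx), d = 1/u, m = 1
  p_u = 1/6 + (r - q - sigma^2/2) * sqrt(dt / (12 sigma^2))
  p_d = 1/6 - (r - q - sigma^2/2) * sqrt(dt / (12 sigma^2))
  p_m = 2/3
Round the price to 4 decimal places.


dt = T/N = 0.333333; dx = sigma*sqrt(3*dt) = 0.310000
u = exp(dx) = 1.363425; d = 1/u = 0.733447
p_u = 0.145672, p_m = 0.666667, p_d = 0.187661
Discount per step: exp(-r*dt) = 0.997004
Stock lattice S(k, j) with j the centered position index:
  k=0: S(0,+0) = 52.7700
  k=1: S(1,-1) = 38.7040; S(1,+0) = 52.7700; S(1,+1) = 71.9479
  k=2: S(2,-2) = 28.3873; S(2,-1) = 38.7040; S(2,+0) = 52.7700; S(2,+1) = 71.9479; S(2,+2) = 98.0956
  k=3: S(3,-3) = 20.8206; S(3,-2) = 28.3873; S(3,-1) = 38.7040; S(3,+0) = 52.7700; S(3,+1) = 71.9479; S(3,+2) = 98.0956; S(3,+3) = 133.7460
Terminal payoffs V(N, j) = max(S_T - K, 0):
  V(3,-3) = 0.000000; V(3,-2) = 0.000000; V(3,-1) = 0.000000; V(3,+0) = 0.000000; V(3,+1) = 16.637943; V(3,+2) = 42.785633; V(3,+3) = 78.436049
Backward induction: V(k, j) = exp(-r*dt) * [p_u * V(k+1, j+1) + p_m * V(k+1, j) + p_d * V(k+1, j-1)]
  V(2,-2) = exp(-r*dt) * [p_u*0.000000 + p_m*0.000000 + p_d*0.000000] = 0.000000
  V(2,-1) = exp(-r*dt) * [p_u*0.000000 + p_m*0.000000 + p_d*0.000000] = 0.000000
  V(2,+0) = exp(-r*dt) * [p_u*16.637943 + p_m*0.000000 + p_d*0.000000] = 2.416423
  V(2,+1) = exp(-r*dt) * [p_u*42.785633 + p_m*16.637943 + p_d*0.000000] = 17.272737
  V(2,+2) = exp(-r*dt) * [p_u*78.436049 + p_m*42.785633 + p_d*16.637943] = 42.942970
  V(1,-1) = exp(-r*dt) * [p_u*2.416423 + p_m*0.000000 + p_d*0.000000] = 0.350951
  V(1,+0) = exp(-r*dt) * [p_u*17.272737 + p_m*2.416423 + p_d*0.000000] = 4.114741
  V(1,+1) = exp(-r*dt) * [p_u*42.942970 + p_m*17.272737 + p_d*2.416423] = 18.169626
  V(0,+0) = exp(-r*dt) * [p_u*18.169626 + p_m*4.114741 + p_d*0.350951] = 5.439484

Answer: Price = V(0,0) = 5.4395


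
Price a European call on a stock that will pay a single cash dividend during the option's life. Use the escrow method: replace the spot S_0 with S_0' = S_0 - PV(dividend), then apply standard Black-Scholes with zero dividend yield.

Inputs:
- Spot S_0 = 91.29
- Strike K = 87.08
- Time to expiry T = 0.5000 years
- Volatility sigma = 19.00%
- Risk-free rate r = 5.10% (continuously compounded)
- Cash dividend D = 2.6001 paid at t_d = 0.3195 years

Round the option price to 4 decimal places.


Answer: Price = 6.8215

Derivation:
PV(D) = D * exp(-r * t_d) = 2.6001 * 0.98383754 = 2.55807598
S_0' = S_0 - PV(D) = 91.2900 - 2.55807598 = 88.73192402
d1 = (ln(S_0'/K) + (r + sigma^2/2)*T) / (sigma*sqrt(T)) = 0.39685436
d2 = d1 - sigma*sqrt(T) = 0.26250408
exp(-rT) = 0.97482238
N(d1) = 0.65426257; N(d2) = 0.60353358
C = S_0' * N(d1) - K * exp(-rT) * N(d2) = 88.73192402 * 0.65426257 - 87.0800 * 0.97482238 * 0.60353358 = 6.8215


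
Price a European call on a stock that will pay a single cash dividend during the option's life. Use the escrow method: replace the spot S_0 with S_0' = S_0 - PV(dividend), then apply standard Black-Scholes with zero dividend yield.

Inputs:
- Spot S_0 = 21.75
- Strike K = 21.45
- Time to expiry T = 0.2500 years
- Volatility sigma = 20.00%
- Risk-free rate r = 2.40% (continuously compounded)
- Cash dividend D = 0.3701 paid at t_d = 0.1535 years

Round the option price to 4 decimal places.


PV(D) = D * exp(-r * t_d) = 0.3701 * 0.99632278 = 0.36873906
S_0' = S_0 - PV(D) = 21.7500 - 0.36873906 = 21.38126094
d1 = (ln(S_0'/K) + (r + sigma^2/2)*T) / (sigma*sqrt(T)) = 0.07790236
d2 = d1 - sigma*sqrt(T) = -0.02209764
exp(-rT) = 0.99401796
N(d1) = 0.53104714; N(d2) = 0.49118503
C = S_0' * N(d1) - K * exp(-rT) * N(d2) = 21.38126094 * 0.53104714 - 21.4500 * 0.99401796 * 0.49118503 = 0.8816

Answer: Price = 0.8816


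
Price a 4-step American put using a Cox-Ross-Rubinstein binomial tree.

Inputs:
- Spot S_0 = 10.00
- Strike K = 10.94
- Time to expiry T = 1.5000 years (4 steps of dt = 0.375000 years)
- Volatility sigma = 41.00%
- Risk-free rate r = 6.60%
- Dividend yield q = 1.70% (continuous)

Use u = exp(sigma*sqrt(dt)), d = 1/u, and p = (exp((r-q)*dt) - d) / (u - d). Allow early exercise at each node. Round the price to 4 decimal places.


dt = T/N = 0.375000
u = exp(sigma*sqrt(dt)) = 1.285404; d = 1/u = 0.777966
p = (exp((r-q)*dt) - d) / (u - d) = 0.474106
Discount per step: exp(-r*dt) = 0.975554
Stock lattice S(k, i) with i counting down-moves:
  k=0: S(0,0) = 10.0000
  k=1: S(1,0) = 12.8540; S(1,1) = 7.7797
  k=2: S(2,0) = 16.5226; S(2,1) = 10.0000; S(2,2) = 6.0523
  k=3: S(3,0) = 21.2382; S(3,1) = 12.8540; S(3,2) = 7.7797; S(3,3) = 4.7085
  k=4: S(4,0) = 27.2997; S(4,1) = 16.5226; S(4,2) = 10.0000; S(4,3) = 6.0523; S(4,4) = 3.6630
Terminal payoffs V(N, i) = max(K - S_T, 0):
  V(4,0) = 0.000000; V(4,1) = 0.000000; V(4,2) = 0.940000; V(4,3) = 4.887692; V(4,4) = 7.276957
Backward induction: V(k, i) = exp(-r*dt) * [p * V(k+1, i) + (1-p) * V(k+1, i+1)]; then take max(V_cont, immediate exercise) for American.
  V(3,0) = exp(-r*dt) * [p*0.000000 + (1-p)*0.000000] = 0.000000; exercise = 0.000000; V(3,0) = max -> 0.000000
  V(3,1) = exp(-r*dt) * [p*0.000000 + (1-p)*0.940000] = 0.482256; exercise = 0.000000; V(3,1) = max -> 0.482256
  V(3,2) = exp(-r*dt) * [p*0.940000 + (1-p)*4.887692] = 2.942338; exercise = 3.160342; V(3,2) = max -> 3.160342
  V(3,3) = exp(-r*dt) * [p*4.887692 + (1-p)*7.276957] = 5.993991; exercise = 6.231511; V(3,3) = max -> 6.231511
  V(2,0) = exp(-r*dt) * [p*0.000000 + (1-p)*0.482256] = 0.247416; exercise = 0.000000; V(2,0) = max -> 0.247416
  V(2,1) = exp(-r*dt) * [p*0.482256 + (1-p)*3.160342] = 1.844427; exercise = 0.940000; V(2,1) = max -> 1.844427
  V(2,2) = exp(-r*dt) * [p*3.160342 + (1-p)*6.231511] = 4.658711; exercise = 4.887692; V(2,2) = max -> 4.887692
  V(1,0) = exp(-r*dt) * [p*0.247416 + (1-p)*1.844427] = 1.060695; exercise = 0.000000; V(1,0) = max -> 1.060695
  V(1,1) = exp(-r*dt) * [p*1.844427 + (1-p)*4.887692] = 3.360649; exercise = 3.160342; V(1,1) = max -> 3.360649
  V(0,0) = exp(-r*dt) * [p*1.060695 + (1-p)*3.360649] = 2.214730; exercise = 0.940000; V(0,0) = max -> 2.214730

Answer: Price = V(0,0) = 2.2147


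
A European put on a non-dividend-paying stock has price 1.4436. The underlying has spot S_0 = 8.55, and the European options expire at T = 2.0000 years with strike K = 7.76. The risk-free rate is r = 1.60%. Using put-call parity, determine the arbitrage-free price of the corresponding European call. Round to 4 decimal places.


Put-call parity: C - P = S_0 * exp(-qT) - K * exp(-rT).
S_0 * exp(-qT) = 8.5500 * 1.00000000 = 8.55000000
K * exp(-rT) = 7.7600 * 0.96850658 = 7.51561108
C = P + S*exp(-qT) - K*exp(-rT)
C = 1.4436 + 8.55000000 - 7.51561108 = 2.4780

Answer: Call price = 2.4780


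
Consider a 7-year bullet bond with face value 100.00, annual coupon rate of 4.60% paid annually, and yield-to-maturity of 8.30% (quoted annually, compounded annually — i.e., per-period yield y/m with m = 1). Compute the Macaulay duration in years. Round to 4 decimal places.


Answer: Macaulay duration = 6.0284 years

Derivation:
Coupon per period c = face * coupon_rate / m = 4.600000
Periods per year m = 1; per-period yield y/m = 0.083000
Number of cashflows N = 7
Cashflows (t years, CF_t, discount factor 1/(1+y/m)^(m*t), PV):
  t = 1.0000: CF_t = 4.600000, DF = 0.923361, PV = 4.247461
  t = 2.0000: CF_t = 4.600000, DF = 0.852596, PV = 3.921940
  t = 3.0000: CF_t = 4.600000, DF = 0.787254, PV = 3.621366
  t = 4.0000: CF_t = 4.600000, DF = 0.726919, PV = 3.343829
  t = 5.0000: CF_t = 4.600000, DF = 0.671209, PV = 3.087561
  t = 6.0000: CF_t = 4.600000, DF = 0.619768, PV = 2.850934
  t = 7.0000: CF_t = 104.600000, DF = 0.572270, PV = 59.859418
Price P = sum_t PV_t = 80.932508
Macaulay numerator sum_t t * PV_t:
  t * PV_t at t = 1.0000: 4.247461
  t * PV_t at t = 2.0000: 7.843880
  t * PV_t at t = 3.0000: 10.864099
  t * PV_t at t = 4.0000: 13.375314
  t * PV_t at t = 5.0000: 15.437805
  t * PV_t at t = 6.0000: 17.105601
  t * PV_t at t = 7.0000: 419.015924
Macaulay duration D = (sum_t t * PV_t) / P = 487.890084 / 80.932508 = 6.028357


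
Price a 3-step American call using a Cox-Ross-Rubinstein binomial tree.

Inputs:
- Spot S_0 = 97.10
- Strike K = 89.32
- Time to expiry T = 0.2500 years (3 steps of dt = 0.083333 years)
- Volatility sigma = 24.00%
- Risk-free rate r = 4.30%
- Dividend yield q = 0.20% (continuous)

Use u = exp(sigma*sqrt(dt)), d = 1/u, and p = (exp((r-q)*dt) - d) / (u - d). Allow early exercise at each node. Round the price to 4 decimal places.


Answer: Price = V(0,0) = 9.9216

Derivation:
dt = T/N = 0.083333
u = exp(sigma*sqrt(dt)) = 1.071738; d = 1/u = 0.933063
p = (exp((r-q)*dt) - d) / (u - d) = 0.507367
Discount per step: exp(-r*dt) = 0.996423
Stock lattice S(k, i) with i counting down-moves:
  k=0: S(0,0) = 97.1000
  k=1: S(1,0) = 104.0658; S(1,1) = 90.6005
  k=2: S(2,0) = 111.5313; S(2,1) = 97.1000; S(2,2) = 84.5360
  k=3: S(3,0) = 119.5324; S(3,1) = 104.0658; S(3,2) = 90.6005; S(3,3) = 78.8774
Terminal payoffs V(N, i) = max(S_T - K, 0):
  V(3,0) = 30.212401; V(3,1) = 14.745802; V(3,2) = 1.280465; V(3,3) = 0.000000
Backward induction: V(k, i) = exp(-r*dt) * [p * V(k+1, i) + (1-p) * V(k+1, i+1)]; then take max(V_cont, immediate exercise) for American.
  V(2,0) = exp(-r*dt) * [p*30.212401 + (1-p)*14.745802] = 22.512223; exercise = 22.211319; V(2,0) = max -> 22.512223
  V(2,1) = exp(-r*dt) * [p*14.745802 + (1-p)*1.280465] = 8.083309; exercise = 7.780000; V(2,1) = max -> 8.083309
  V(2,2) = exp(-r*dt) * [p*1.280465 + (1-p)*0.000000] = 0.647341; exercise = 0.000000; V(2,2) = max -> 0.647341
  V(1,0) = exp(-r*dt) * [p*22.512223 + (1-p)*8.083309] = 15.348957; exercise = 14.745802; V(1,0) = max -> 15.348957
  V(1,1) = exp(-r*dt) * [p*8.083309 + (1-p)*0.647341] = 4.404292; exercise = 1.280465; V(1,1) = max -> 4.404292
  V(0,0) = exp(-r*dt) * [p*15.348957 + (1-p)*4.404292] = 9.921632; exercise = 7.780000; V(0,0) = max -> 9.921632


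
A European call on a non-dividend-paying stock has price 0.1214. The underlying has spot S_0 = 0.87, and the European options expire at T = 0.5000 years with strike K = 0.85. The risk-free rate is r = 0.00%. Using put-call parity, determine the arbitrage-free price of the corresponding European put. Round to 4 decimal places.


Put-call parity: C - P = S_0 * exp(-qT) - K * exp(-rT).
S_0 * exp(-qT) = 0.8700 * 1.00000000 = 0.87000000
K * exp(-rT) = 0.8500 * 1.00000000 = 0.85000000
P = C - S*exp(-qT) + K*exp(-rT)
P = 0.1214 - 0.87000000 + 0.85000000 = 0.1014

Answer: Put price = 0.1014


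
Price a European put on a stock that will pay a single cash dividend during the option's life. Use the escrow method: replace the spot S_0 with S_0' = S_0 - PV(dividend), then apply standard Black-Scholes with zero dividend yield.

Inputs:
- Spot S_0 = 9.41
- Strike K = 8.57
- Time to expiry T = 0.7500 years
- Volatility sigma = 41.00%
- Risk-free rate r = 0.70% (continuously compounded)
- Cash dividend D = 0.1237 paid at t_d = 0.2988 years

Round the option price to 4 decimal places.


Answer: Price = 0.9101

Derivation:
PV(D) = D * exp(-r * t_d) = 0.1237 * 0.99791059 = 0.12344154
S_0' = S_0 - PV(D) = 9.4100 - 0.12344154 = 9.28655846
d1 = (ln(S_0'/K) + (r + sigma^2/2)*T) / (sigma*sqrt(T)) = 0.41847416
d2 = d1 - sigma*sqrt(T) = 0.06340375
exp(-rT) = 0.99476376
N(-d1) = 0.33780024; N(-d2) = 0.47472250
P = K * exp(-rT) * N(-d2) - S_0' * N(-d1) = 8.5700 * 0.99476376 * 0.47472250 - 9.28655846 * 0.33780024 = 0.9101


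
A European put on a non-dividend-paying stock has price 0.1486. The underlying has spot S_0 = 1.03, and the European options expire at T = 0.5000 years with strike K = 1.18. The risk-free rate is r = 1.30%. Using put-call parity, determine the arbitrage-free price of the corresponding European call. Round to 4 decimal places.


Answer: Call price = 0.0062

Derivation:
Put-call parity: C - P = S_0 * exp(-qT) - K * exp(-rT).
S_0 * exp(-qT) = 1.0300 * 1.00000000 = 1.03000000
K * exp(-rT) = 1.1800 * 0.99352108 = 1.17235487
C = P + S*exp(-qT) - K*exp(-rT)
C = 0.1486 + 1.03000000 - 1.17235487 = 0.0062


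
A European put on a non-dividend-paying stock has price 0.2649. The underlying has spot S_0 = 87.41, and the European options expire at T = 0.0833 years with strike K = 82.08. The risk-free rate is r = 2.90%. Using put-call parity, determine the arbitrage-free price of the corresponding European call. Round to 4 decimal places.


Put-call parity: C - P = S_0 * exp(-qT) - K * exp(-rT).
S_0 * exp(-qT) = 87.4100 * 1.00000000 = 87.41000000
K * exp(-rT) = 82.0800 * 0.99758722 = 81.88195864
C = P + S*exp(-qT) - K*exp(-rT)
C = 0.2649 + 87.41000000 - 81.88195864 = 5.7929

Answer: Call price = 5.7929


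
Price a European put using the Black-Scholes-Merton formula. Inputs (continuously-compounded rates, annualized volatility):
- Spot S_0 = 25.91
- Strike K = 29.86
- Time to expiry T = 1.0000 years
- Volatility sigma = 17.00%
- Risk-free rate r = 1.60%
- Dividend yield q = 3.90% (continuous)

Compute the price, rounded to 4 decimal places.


Answer: Price = 4.8719

Derivation:
d1 = (ln(S/K) + (r - q + 0.5*sigma^2) * T) / (sigma * sqrt(T)) = -0.88494587
d2 = d1 - sigma * sqrt(T) = -1.05494587
exp(-rT) = 0.98412732; exp(-qT) = 0.96175071
P = K * exp(-rT) * N(-d2) - S_0 * exp(-qT) * N(-d1)
N(-d1) = 0.81190709; N(-d2) = 0.85427496
P = 29.8600 * 0.98412732 * 0.85427496 - 25.9100 * 0.96175071 * 0.81190709 = 4.8719


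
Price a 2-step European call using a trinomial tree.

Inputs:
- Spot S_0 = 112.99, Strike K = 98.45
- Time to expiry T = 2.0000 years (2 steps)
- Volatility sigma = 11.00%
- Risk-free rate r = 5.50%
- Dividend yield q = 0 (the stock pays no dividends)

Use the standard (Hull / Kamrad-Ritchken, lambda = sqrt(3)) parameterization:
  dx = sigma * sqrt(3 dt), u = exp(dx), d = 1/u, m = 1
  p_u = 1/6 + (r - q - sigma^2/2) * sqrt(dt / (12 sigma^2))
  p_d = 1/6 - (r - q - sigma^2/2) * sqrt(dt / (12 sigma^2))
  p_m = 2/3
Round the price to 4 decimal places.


dt = T/N = 1.000000; dx = sigma*sqrt(3*dt) = 0.190526
u = exp(dx) = 1.209885; d = 1/u = 0.826525
p_u = 0.295127, p_m = 0.666667, p_d = 0.038206
Discount per step: exp(-r*dt) = 0.946485
Stock lattice S(k, j) with j the centered position index:
  k=0: S(0,+0) = 112.9900
  k=1: S(1,-1) = 93.3890; S(1,+0) = 112.9900; S(1,+1) = 136.7049
  k=2: S(2,-2) = 77.1883; S(2,-1) = 93.3890; S(2,+0) = 112.9900; S(2,+1) = 136.7049; S(2,+2) = 165.3973
Terminal payoffs V(N, j) = max(S_T - K, 0):
  V(2,-2) = 0.000000; V(2,-1) = 0.000000; V(2,+0) = 14.540000; V(2,+1) = 38.254944; V(2,+2) = 66.947306
Backward induction: V(k, j) = exp(-r*dt) * [p_u * V(k+1, j+1) + p_m * V(k+1, j) + p_d * V(k+1, j-1)]
  V(1,-1) = exp(-r*dt) * [p_u*14.540000 + p_m*0.000000 + p_d*0.000000] = 4.061508
  V(1,+0) = exp(-r*dt) * [p_u*38.254944 + p_m*14.540000 + p_d*0.000000] = 19.860480
  V(1,+1) = exp(-r*dt) * [p_u*66.947306 + p_m*38.254944 + p_d*14.540000] = 43.364901
  V(0,+0) = exp(-r*dt) * [p_u*43.364901 + p_m*19.860480 + p_d*4.061508] = 24.791903

Answer: Price = V(0,0) = 24.7919


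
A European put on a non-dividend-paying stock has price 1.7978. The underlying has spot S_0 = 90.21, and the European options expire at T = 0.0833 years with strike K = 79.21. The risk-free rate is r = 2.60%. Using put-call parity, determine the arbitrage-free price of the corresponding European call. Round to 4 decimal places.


Put-call parity: C - P = S_0 * exp(-qT) - K * exp(-rT).
S_0 * exp(-qT) = 90.2100 * 1.00000000 = 90.21000000
K * exp(-rT) = 79.2100 * 0.99783654 = 79.03863262
C = P + S*exp(-qT) - K*exp(-rT)
C = 1.7978 + 90.21000000 - 79.03863262 = 12.9692

Answer: Call price = 12.9692


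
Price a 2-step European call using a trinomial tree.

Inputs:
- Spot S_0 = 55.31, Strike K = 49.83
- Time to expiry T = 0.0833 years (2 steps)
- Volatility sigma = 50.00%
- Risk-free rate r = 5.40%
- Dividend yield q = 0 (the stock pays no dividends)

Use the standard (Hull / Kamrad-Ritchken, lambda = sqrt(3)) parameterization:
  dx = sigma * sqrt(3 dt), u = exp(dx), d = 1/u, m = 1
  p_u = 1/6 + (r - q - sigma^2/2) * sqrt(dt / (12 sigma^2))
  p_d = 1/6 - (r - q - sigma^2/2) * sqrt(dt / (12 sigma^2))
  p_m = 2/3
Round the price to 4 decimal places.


dt = T/N = 0.041650; dx = sigma*sqrt(3*dt) = 0.176741
u = exp(dx) = 1.193322; d = 1/u = 0.837997
p_u = 0.158301, p_m = 0.666667, p_d = 0.175032
Discount per step: exp(-r*dt) = 0.997753
Stock lattice S(k, j) with j the centered position index:
  k=0: S(0,+0) = 55.3100
  k=1: S(1,-1) = 46.3496; S(1,+0) = 55.3100; S(1,+1) = 66.0027
  k=2: S(2,-2) = 38.8408; S(2,-1) = 46.3496; S(2,+0) = 55.3100; S(2,+1) = 66.0027; S(2,+2) = 78.7625
Terminal payoffs V(N, j) = max(S_T - K, 0):
  V(2,-2) = 0.000000; V(2,-1) = 0.000000; V(2,+0) = 5.480000; V(2,+1) = 16.172661; V(2,+2) = 28.932453
Backward induction: V(k, j) = exp(-r*dt) * [p_u * V(k+1, j+1) + p_m * V(k+1, j) + p_d * V(k+1, j-1)]
  V(1,-1) = exp(-r*dt) * [p_u*5.480000 + p_m*0.000000 + p_d*0.000000] = 0.865540
  V(1,+0) = exp(-r*dt) * [p_u*16.172661 + p_m*5.480000 + p_d*0.000000] = 6.199521
  V(1,+1) = exp(-r*dt) * [p_u*28.932453 + p_m*16.172661 + p_d*5.480000] = 16.284319
  V(0,+0) = exp(-r*dt) * [p_u*16.284319 + p_m*6.199521 + p_d*0.865540] = 6.846918

Answer: Price = V(0,0) = 6.8469


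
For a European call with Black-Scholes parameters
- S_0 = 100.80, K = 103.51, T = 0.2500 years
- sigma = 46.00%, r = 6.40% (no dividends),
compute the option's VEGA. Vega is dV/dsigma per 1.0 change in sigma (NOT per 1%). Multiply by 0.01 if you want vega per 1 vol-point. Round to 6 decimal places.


d1 = 0.0692179532; d2 = -0.1607820468
phi(d1) = 0.3979877330; exp(-qT) = 1.0000000000; exp(-rT) = 0.9841273201
Vega = S * exp(-qT) * phi(d1) * sqrt(T) = 100.8000 * 1.0000000000 * 0.3979877330 * 0.5000000000 = 20.058582

Answer: Vega = 20.058582


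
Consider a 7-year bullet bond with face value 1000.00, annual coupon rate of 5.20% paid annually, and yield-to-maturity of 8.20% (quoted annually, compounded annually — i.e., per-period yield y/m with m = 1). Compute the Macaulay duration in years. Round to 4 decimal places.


Coupon per period c = face * coupon_rate / m = 52.000000
Periods per year m = 1; per-period yield y/m = 0.082000
Number of cashflows N = 7
Cashflows (t years, CF_t, discount factor 1/(1+y/m)^(m*t), PV):
  t = 1.0000: CF_t = 52.000000, DF = 0.924214, PV = 48.059150
  t = 2.0000: CF_t = 52.000000, DF = 0.854172, PV = 44.416959
  t = 3.0000: CF_t = 52.000000, DF = 0.789438, PV = 41.050794
  t = 4.0000: CF_t = 52.000000, DF = 0.729610, PV = 37.939736
  t = 5.0000: CF_t = 52.000000, DF = 0.674316, PV = 35.064451
  t = 6.0000: CF_t = 52.000000, DF = 0.623213, PV = 32.407071
  t = 7.0000: CF_t = 1052.000000, DF = 0.575982, PV = 605.933431
Price P = sum_t PV_t = 844.871591
Macaulay numerator sum_t t * PV_t:
  t * PV_t at t = 1.0000: 48.059150
  t * PV_t at t = 2.0000: 88.833918
  t * PV_t at t = 3.0000: 123.152382
  t * PV_t at t = 4.0000: 151.758943
  t * PV_t at t = 5.0000: 175.322253
  t * PV_t at t = 6.0000: 194.442425
  t * PV_t at t = 7.0000: 4241.534018
Macaulay duration D = (sum_t t * PV_t) / P = 5023.103089 / 844.871591 = 5.945404

Answer: Macaulay duration = 5.9454 years


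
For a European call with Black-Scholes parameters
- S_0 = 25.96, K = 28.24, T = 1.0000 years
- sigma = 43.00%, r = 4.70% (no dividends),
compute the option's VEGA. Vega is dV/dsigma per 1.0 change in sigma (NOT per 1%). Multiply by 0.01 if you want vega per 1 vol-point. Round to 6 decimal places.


Answer: Vega = 10.271350

Derivation:
d1 = 0.1285290214; d2 = -0.3014709786
phi(d1) = 0.3956606467; exp(-qT) = 1.0000000000; exp(-rT) = 0.9540873976
Vega = S * exp(-qT) * phi(d1) * sqrt(T) = 25.9600 * 1.0000000000 * 0.3956606467 * 1.0000000000 = 10.271350


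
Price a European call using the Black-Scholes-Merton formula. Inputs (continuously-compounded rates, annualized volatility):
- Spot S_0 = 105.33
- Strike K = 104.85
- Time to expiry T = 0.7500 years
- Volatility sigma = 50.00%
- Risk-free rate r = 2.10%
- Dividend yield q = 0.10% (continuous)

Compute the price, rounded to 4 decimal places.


d1 = (ln(S/K) + (r - q + 0.5*sigma^2) * T) / (sigma * sqrt(T)) = 0.26169561
d2 = d1 - sigma * sqrt(T) = -0.17131710
exp(-rT) = 0.98437338; exp(-qT) = 0.99925028
C = S_0 * exp(-qT) * N(d1) - K * exp(-rT) * N(d2)
N(d1) = 0.60322194; N(d2) = 0.43198722
C = 105.3300 * 0.99925028 * 0.60322194 - 104.8500 * 0.98437338 * 0.43198722 = 18.9037

Answer: Price = 18.9037


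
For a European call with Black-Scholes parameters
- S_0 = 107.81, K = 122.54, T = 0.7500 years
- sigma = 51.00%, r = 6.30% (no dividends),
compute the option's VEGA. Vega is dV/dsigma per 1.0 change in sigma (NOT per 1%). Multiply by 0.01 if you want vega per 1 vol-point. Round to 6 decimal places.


d1 = 0.0378569958; d2 = -0.4038159601
phi(d1) = 0.3986565103; exp(-qT) = 1.0000000000; exp(-rT) = 0.9538489056
Vega = S * exp(-qT) * phi(d1) * sqrt(T) = 107.8100 * 1.0000000000 * 0.3986565103 * 0.8660254038 = 37.221043

Answer: Vega = 37.221043


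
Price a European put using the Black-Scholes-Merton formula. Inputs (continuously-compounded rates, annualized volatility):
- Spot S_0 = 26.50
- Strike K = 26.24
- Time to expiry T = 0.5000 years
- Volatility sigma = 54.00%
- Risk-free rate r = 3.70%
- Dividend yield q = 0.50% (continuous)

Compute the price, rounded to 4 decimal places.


d1 = (ln(S/K) + (r - q + 0.5*sigma^2) * T) / (sigma * sqrt(T)) = 0.25864334
d2 = d1 - sigma * sqrt(T) = -0.12319432
exp(-rT) = 0.98167007; exp(-qT) = 0.99750312
P = K * exp(-rT) * N(-d2) - S_0 * exp(-qT) * N(-d1)
N(-d1) = 0.39795522; N(-d2) = 0.54902339
P = 26.2400 * 0.98167007 * 0.54902339 - 26.5000 * 0.99750312 * 0.39795522 = 3.6228

Answer: Price = 3.6228


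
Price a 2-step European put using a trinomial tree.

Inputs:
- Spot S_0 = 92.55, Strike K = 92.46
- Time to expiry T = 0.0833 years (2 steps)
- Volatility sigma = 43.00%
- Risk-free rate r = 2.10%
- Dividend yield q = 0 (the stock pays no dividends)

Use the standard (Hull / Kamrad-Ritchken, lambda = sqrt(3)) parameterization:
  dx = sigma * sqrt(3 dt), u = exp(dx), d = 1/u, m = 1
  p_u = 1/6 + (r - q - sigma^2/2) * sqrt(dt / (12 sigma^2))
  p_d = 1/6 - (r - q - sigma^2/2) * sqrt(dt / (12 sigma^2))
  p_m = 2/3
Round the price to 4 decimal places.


dt = T/N = 0.041650; dx = sigma*sqrt(3*dt) = 0.151998
u = exp(dx) = 1.164157; d = 1/u = 0.858990
p_u = 0.156877, p_m = 0.666667, p_d = 0.176456
Discount per step: exp(-r*dt) = 0.999126
Stock lattice S(k, j) with j the centered position index:
  k=0: S(0,+0) = 92.5500
  k=1: S(1,-1) = 79.4996; S(1,+0) = 92.5500; S(1,+1) = 107.7428
  k=2: S(2,-2) = 68.2894; S(2,-1) = 79.4996; S(2,+0) = 92.5500; S(2,+1) = 107.7428; S(2,+2) = 125.4295
Terminal payoffs V(N, j) = max(K - S_T, 0):
  V(2,-2) = 24.170642; V(2,-1) = 12.960440; V(2,+0) = 0.000000; V(2,+1) = 0.000000; V(2,+2) = 0.000000
Backward induction: V(k, j) = exp(-r*dt) * [p_u * V(k+1, j+1) + p_m * V(k+1, j) + p_d * V(k+1, j-1)]
  V(1,-1) = exp(-r*dt) * [p_u*0.000000 + p_m*12.960440 + p_d*24.170642] = 12.894064
  V(1,+0) = exp(-r*dt) * [p_u*0.000000 + p_m*0.000000 + p_d*12.960440] = 2.284947
  V(1,+1) = exp(-r*dt) * [p_u*0.000000 + p_m*0.000000 + p_d*0.000000] = 0.000000
  V(0,+0) = exp(-r*dt) * [p_u*0.000000 + p_m*2.284947 + p_d*12.894064] = 3.795211

Answer: Price = V(0,0) = 3.7952


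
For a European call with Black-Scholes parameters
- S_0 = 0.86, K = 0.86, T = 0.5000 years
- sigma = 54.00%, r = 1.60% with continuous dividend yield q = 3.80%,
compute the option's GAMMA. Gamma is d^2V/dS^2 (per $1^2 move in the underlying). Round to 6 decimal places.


d1 = 0.1621107769; d2 = -0.2197268850
phi(d1) = 0.3937344880; exp(-qT) = 0.9811793622; exp(-rT) = 0.9920319148
Gamma = exp(-qT) * phi(d1) / (S * sigma * sqrt(T)) = 0.9811793622 * 0.3937344880 / (0.8600 * 0.5400 * 0.7071067812) = 1.176453

Answer: Gamma = 1.176453


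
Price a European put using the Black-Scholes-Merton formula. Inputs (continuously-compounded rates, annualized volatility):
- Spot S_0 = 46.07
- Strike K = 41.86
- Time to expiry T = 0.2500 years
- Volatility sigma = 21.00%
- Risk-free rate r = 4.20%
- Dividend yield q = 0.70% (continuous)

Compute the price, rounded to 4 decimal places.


Answer: Price = 0.3844

Derivation:
d1 = (ln(S/K) + (r - q + 0.5*sigma^2) * T) / (sigma * sqrt(T)) = 1.04851202
d2 = d1 - sigma * sqrt(T) = 0.94351202
exp(-rT) = 0.98955493; exp(-qT) = 0.99825153
P = K * exp(-rT) * N(-d2) - S_0 * exp(-qT) * N(-d1)
N(-d1) = 0.14720138; N(-d2) = 0.17270954
P = 41.8600 * 0.98955493 * 0.17270954 - 46.0700 * 0.99825153 * 0.14720138 = 0.3844


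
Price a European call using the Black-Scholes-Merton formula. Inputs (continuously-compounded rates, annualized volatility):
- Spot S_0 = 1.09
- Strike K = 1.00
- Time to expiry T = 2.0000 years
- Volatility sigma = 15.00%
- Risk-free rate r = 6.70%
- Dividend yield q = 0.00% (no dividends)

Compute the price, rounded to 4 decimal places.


d1 = (ln(S/K) + (r - q + 0.5*sigma^2) * T) / (sigma * sqrt(T)) = 1.14399363
d2 = d1 - sigma * sqrt(T) = 0.93186160
exp(-rT) = 0.87459006; exp(-qT) = 1.00000000
C = S_0 * exp(-qT) * N(d1) - K * exp(-rT) * N(d2)
N(d1) = 0.87368686; N(d2) = 0.82429597
C = 1.0900 * 1.00000000 * 0.87368686 - 1.0000 * 0.87459006 * 0.82429597 = 0.2314

Answer: Price = 0.2314


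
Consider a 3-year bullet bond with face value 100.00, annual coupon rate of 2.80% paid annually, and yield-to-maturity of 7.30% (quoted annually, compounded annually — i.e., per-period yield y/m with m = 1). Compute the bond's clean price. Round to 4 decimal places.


Answer: Price = 88.2550

Derivation:
Coupon per period c = face * coupon_rate / m = 2.800000
Periods per year m = 1; per-period yield y/m = 0.073000
Number of cashflows N = 3
Cashflows (t years, CF_t, discount factor 1/(1+y/m)^(m*t), PV):
  t = 1.0000: CF_t = 2.800000, DF = 0.931966, PV = 2.609506
  t = 2.0000: CF_t = 2.800000, DF = 0.868561, PV = 2.431972
  t = 3.0000: CF_t = 102.800000, DF = 0.809470, PV = 83.213531
Price P = sum_t PV_t = 88.255009


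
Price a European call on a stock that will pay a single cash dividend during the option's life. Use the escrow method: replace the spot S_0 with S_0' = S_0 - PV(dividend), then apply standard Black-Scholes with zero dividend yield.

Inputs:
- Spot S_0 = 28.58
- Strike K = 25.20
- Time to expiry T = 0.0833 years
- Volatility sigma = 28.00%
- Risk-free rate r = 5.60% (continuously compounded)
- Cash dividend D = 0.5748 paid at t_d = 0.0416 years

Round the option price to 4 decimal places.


PV(D) = D * exp(-r * t_d) = 0.5748 * 0.99767311 = 0.57346250
S_0' = S_0 - PV(D) = 28.5800 - 0.57346250 = 28.00653750
d1 = (ln(S_0'/K) + (r + sigma^2/2)*T) / (sigma*sqrt(T)) = 1.40477785
d2 = d1 - sigma*sqrt(T) = 1.32396498
exp(-rT) = 0.99534606
N(d1) = 0.91995633; N(d2) = 0.90724266
C = S_0' * N(d1) - K * exp(-rT) * N(d2) = 28.00653750 * 0.91995633 - 25.2000 * 0.99534606 * 0.90724266 = 3.0087

Answer: Price = 3.0087


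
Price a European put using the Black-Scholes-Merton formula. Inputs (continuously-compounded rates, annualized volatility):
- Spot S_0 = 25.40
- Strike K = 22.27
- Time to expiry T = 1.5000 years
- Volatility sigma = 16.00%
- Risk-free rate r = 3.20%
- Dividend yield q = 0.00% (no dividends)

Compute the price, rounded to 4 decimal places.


Answer: Price = 0.4424

Derivation:
d1 = (ln(S/K) + (r - q + 0.5*sigma^2) * T) / (sigma * sqrt(T)) = 1.01403105
d2 = d1 - sigma * sqrt(T) = 0.81807187
exp(-rT) = 0.95313379; exp(-qT) = 1.00000000
P = K * exp(-rT) * N(-d2) - S_0 * exp(-qT) * N(-d1)
N(-d1) = 0.15528397; N(-d2) = 0.20665807
P = 22.2700 * 0.95313379 * 0.20665807 - 25.4000 * 1.00000000 * 0.15528397 = 0.4424


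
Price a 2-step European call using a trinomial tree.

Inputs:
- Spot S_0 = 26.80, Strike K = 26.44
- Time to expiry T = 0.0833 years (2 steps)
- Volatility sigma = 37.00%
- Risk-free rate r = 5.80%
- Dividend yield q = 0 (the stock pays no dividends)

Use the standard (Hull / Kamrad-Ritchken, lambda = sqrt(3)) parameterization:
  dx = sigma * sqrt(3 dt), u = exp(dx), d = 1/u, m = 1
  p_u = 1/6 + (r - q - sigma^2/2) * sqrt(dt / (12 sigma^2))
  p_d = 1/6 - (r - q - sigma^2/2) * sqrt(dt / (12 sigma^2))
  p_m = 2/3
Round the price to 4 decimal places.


dt = T/N = 0.041650; dx = sigma*sqrt(3*dt) = 0.130789
u = exp(dx) = 1.139727; d = 1/u = 0.877403
p_u = 0.165003, p_m = 0.666667, p_d = 0.168331
Discount per step: exp(-r*dt) = 0.997587
Stock lattice S(k, j) with j the centered position index:
  k=0: S(0,+0) = 26.8000
  k=1: S(1,-1) = 23.5144; S(1,+0) = 26.8000; S(1,+1) = 30.5447
  k=2: S(2,-2) = 20.6316; S(2,-1) = 23.5144; S(2,+0) = 26.8000; S(2,+1) = 30.5447; S(2,+2) = 34.8126
Terminal payoffs V(N, j) = max(S_T - K, 0):
  V(2,-2) = 0.000000; V(2,-1) = 0.000000; V(2,+0) = 0.360000; V(2,+1) = 4.104678; V(2,+2) = 8.372589
Backward induction: V(k, j) = exp(-r*dt) * [p_u * V(k+1, j+1) + p_m * V(k+1, j) + p_d * V(k+1, j-1)]
  V(1,-1) = exp(-r*dt) * [p_u*0.360000 + p_m*0.000000 + p_d*0.000000] = 0.059258
  V(1,+0) = exp(-r*dt) * [p_u*4.104678 + p_m*0.360000 + p_d*0.000000] = 0.915070
  V(1,+1) = exp(-r*dt) * [p_u*8.372589 + p_m*4.104678 + p_d*0.360000] = 4.168469
  V(0,+0) = exp(-r*dt) * [p_u*4.168469 + p_m*0.915070 + p_d*0.059258] = 1.304675

Answer: Price = V(0,0) = 1.3047


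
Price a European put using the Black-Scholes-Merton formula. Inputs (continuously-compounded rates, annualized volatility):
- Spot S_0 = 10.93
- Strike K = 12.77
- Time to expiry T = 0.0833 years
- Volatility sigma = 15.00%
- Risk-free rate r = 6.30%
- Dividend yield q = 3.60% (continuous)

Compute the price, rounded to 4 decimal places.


d1 = (ln(S/K) + (r - q + 0.5*sigma^2) * T) / (sigma * sqrt(T)) = -3.52025776
d2 = d1 - sigma * sqrt(T) = -3.56355037
exp(-rT) = 0.99476585; exp(-qT) = 0.99700569
P = K * exp(-rT) * N(-d2) - S_0 * exp(-qT) * N(-d1)
N(-d1) = 0.99978444; N(-d2) = 0.99981706
P = 12.7700 * 0.99476585 * 0.99981706 - 10.9300 * 0.99700569 * 0.99978444 = 1.8059

Answer: Price = 1.8059


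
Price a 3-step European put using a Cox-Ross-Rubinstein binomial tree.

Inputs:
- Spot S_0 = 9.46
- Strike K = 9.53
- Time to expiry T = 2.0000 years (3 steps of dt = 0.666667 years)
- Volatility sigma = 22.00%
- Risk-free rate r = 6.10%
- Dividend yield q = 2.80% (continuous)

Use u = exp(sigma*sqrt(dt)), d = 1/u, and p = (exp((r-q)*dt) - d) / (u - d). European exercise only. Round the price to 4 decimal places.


Answer: Price = V(0,0) = 0.9214

Derivation:
dt = T/N = 0.666667
u = exp(sigma*sqrt(dt)) = 1.196774; d = 1/u = 0.835580
p = (exp((r-q)*dt) - d) / (u - d) = 0.516797
Discount per step: exp(-r*dt) = 0.960149
Stock lattice S(k, i) with i counting down-moves:
  k=0: S(0,0) = 9.4600
  k=1: S(1,0) = 11.3215; S(1,1) = 7.9046
  k=2: S(2,0) = 13.5492; S(2,1) = 9.4600; S(2,2) = 6.6049
  k=3: S(3,0) = 16.2154; S(3,1) = 11.3215; S(3,2) = 7.9046; S(3,3) = 5.5189
Terminal payoffs V(N, i) = max(K - S_T, 0):
  V(3,0) = 0.000000; V(3,1) = 0.000000; V(3,2) = 1.625414; V(3,3) = 4.011066
Backward induction: V(k, i) = exp(-r*dt) * [p * V(k+1, i) + (1-p) * V(k+1, i+1)].
  V(2,0) = exp(-r*dt) * [p*0.000000 + (1-p)*0.000000] = 0.000000
  V(2,1) = exp(-r*dt) * [p*0.000000 + (1-p)*1.625414] = 0.754105
  V(2,2) = exp(-r*dt) * [p*1.625414 + (1-p)*4.011066] = 2.667456
  V(1,0) = exp(-r*dt) * [p*0.000000 + (1-p)*0.754105] = 0.349865
  V(1,1) = exp(-r*dt) * [p*0.754105 + (1-p)*2.667456] = 1.611746
  V(0,0) = exp(-r*dt) * [p*0.349865 + (1-p)*1.611746] = 0.921368


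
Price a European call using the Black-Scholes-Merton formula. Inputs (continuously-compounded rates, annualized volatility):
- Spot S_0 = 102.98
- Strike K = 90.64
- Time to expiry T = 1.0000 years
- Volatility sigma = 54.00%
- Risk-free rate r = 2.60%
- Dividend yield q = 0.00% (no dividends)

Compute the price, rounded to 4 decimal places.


d1 = (ln(S/K) + (r - q + 0.5*sigma^2) * T) / (sigma * sqrt(T)) = 0.55451700
d2 = d1 - sigma * sqrt(T) = 0.01451700
exp(-rT) = 0.97433509; exp(-qT) = 1.00000000
C = S_0 * exp(-qT) * N(d1) - K * exp(-rT) * N(d2)
N(d1) = 0.71038746; N(d2) = 0.50579124
C = 102.9800 * 1.00000000 * 0.71038746 - 90.6400 * 0.97433509 * 0.50579124 = 28.4874

Answer: Price = 28.4874


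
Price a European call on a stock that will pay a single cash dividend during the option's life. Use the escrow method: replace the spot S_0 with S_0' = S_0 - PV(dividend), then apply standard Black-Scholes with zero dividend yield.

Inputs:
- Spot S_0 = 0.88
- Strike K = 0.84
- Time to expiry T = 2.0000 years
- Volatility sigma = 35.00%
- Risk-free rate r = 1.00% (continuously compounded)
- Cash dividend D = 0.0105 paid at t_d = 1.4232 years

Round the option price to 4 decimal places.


Answer: Price = 0.1896

Derivation:
PV(D) = D * exp(-r * t_d) = 0.0105 * 0.98586880 = 0.01035162
S_0' = S_0 - PV(D) = 0.8800 - 0.01035162 = 0.86964838
d1 = (ln(S_0'/K) + (r + sigma^2/2)*T) / (sigma*sqrt(T)) = 0.35797195
d2 = d1 - sigma*sqrt(T) = -0.13700280
exp(-rT) = 0.98019867
N(d1) = 0.63981785; N(d2) = 0.44551429
C = S_0' * N(d1) - K * exp(-rT) * N(d2) = 0.86964838 * 0.63981785 - 0.8400 * 0.98019867 * 0.44551429 = 0.1896


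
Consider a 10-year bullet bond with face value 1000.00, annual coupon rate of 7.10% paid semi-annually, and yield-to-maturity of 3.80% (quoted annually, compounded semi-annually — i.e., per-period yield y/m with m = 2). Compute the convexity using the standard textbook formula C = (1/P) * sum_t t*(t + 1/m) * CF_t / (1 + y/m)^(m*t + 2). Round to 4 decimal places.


Coupon per period c = face * coupon_rate / m = 35.500000
Periods per year m = 2; per-period yield y/m = 0.019000
Number of cashflows N = 20
Cashflows (t years, CF_t, discount factor 1/(1+y/m)^(m*t), PV):
  t = 0.5000: CF_t = 35.500000, DF = 0.981354, PV = 34.838077
  t = 1.0000: CF_t = 35.500000, DF = 0.963056, PV = 34.188495
  t = 1.5000: CF_t = 35.500000, DF = 0.945099, PV = 33.551026
  t = 2.0000: CF_t = 35.500000, DF = 0.927477, PV = 32.925442
  t = 2.5000: CF_t = 35.500000, DF = 0.910184, PV = 32.311523
  t = 3.0000: CF_t = 35.500000, DF = 0.893213, PV = 31.709051
  t = 3.5000: CF_t = 35.500000, DF = 0.876558, PV = 31.117813
  t = 4.0000: CF_t = 35.500000, DF = 0.860214, PV = 30.537599
  t = 4.5000: CF_t = 35.500000, DF = 0.844175, PV = 29.968203
  t = 5.0000: CF_t = 35.500000, DF = 0.828434, PV = 29.409424
  t = 5.5000: CF_t = 35.500000, DF = 0.812988, PV = 28.861063
  t = 6.0000: CF_t = 35.500000, DF = 0.797829, PV = 28.322928
  t = 6.5000: CF_t = 35.500000, DF = 0.782953, PV = 27.794826
  t = 7.0000: CF_t = 35.500000, DF = 0.768354, PV = 27.276571
  t = 7.5000: CF_t = 35.500000, DF = 0.754028, PV = 26.767980
  t = 8.0000: CF_t = 35.500000, DF = 0.739968, PV = 26.268871
  t = 8.5000: CF_t = 35.500000, DF = 0.726171, PV = 25.779069
  t = 9.0000: CF_t = 35.500000, DF = 0.712631, PV = 25.298399
  t = 9.5000: CF_t = 35.500000, DF = 0.699343, PV = 24.826692
  t = 10.0000: CF_t = 1035.500000, DF = 0.686304, PV = 710.667448
Price P = sum_t PV_t = 1272.420499
Convexity numerator sum_t t*(t + 1/m) * CF_t / (1+y/m)^(m*t + 2):
  t = 0.5000: term = 16.775513
  t = 1.0000: term = 49.388163
  t = 1.5000: term = 96.934570
  t = 2.0000: term = 158.545257
  t = 2.5000: term = 233.383597
  t = 3.0000: term = 320.644784
  t = 3.5000: term = 419.554837
  t = 4.0000: term = 529.369625
  t = 4.5000: term = 649.373927
  t = 5.0000: term = 778.880514
  t = 5.5000: term = 917.229261
  t = 6.0000: term = 1063.786278
  t = 6.5000: term = 1217.943073
  t = 7.0000: term = 1379.115731
  t = 7.5000: term = 1546.744126
  t = 8.0000: term = 1720.291144
  t = 8.5000: term = 1899.241940
  t = 9.0000: term = 2083.103208
  t = 9.5000: term = 2271.402473
  t = 10.0000: term = 71863.332731
Convexity = (1/P) * sum = 89215.040751 / 1272.420499 = 70.114432

Answer: Convexity = 70.1144


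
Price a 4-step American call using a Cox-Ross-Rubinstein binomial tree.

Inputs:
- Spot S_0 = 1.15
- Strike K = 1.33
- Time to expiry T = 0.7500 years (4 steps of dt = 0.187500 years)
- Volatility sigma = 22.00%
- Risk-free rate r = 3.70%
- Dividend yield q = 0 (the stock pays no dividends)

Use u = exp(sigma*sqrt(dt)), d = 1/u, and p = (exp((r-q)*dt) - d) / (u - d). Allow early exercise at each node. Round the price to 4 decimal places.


dt = T/N = 0.187500
u = exp(sigma*sqrt(dt)) = 1.099948; d = 1/u = 0.909134
p = (exp((r-q)*dt) - d) / (u - d) = 0.512686
Discount per step: exp(-r*dt) = 0.993087
Stock lattice S(k, i) with i counting down-moves:
  k=0: S(0,0) = 1.1500
  k=1: S(1,0) = 1.2649; S(1,1) = 1.0455
  k=2: S(2,0) = 1.3914; S(2,1) = 1.1500; S(2,2) = 0.9505
  k=3: S(3,0) = 1.5304; S(3,1) = 1.2649; S(3,2) = 1.0455; S(3,3) = 0.8641
  k=4: S(4,0) = 1.6834; S(4,1) = 1.3914; S(4,2) = 1.1500; S(4,3) = 0.9505; S(4,4) = 0.7856
Terminal payoffs V(N, i) = max(S_T - K, 0):
  V(4,0) = 0.353396; V(4,1) = 0.061368; V(4,2) = 0.000000; V(4,3) = 0.000000; V(4,4) = 0.000000
Backward induction: V(k, i) = exp(-r*dt) * [p * V(k+1, i) + (1-p) * V(k+1, i+1)]; then take max(V_cont, immediate exercise) for American.
  V(3,0) = exp(-r*dt) * [p*0.353396 + (1-p)*0.061368] = 0.209627; exercise = 0.200432; V(3,0) = max -> 0.209627
  V(3,1) = exp(-r*dt) * [p*0.061368 + (1-p)*0.000000] = 0.031245; exercise = 0.000000; V(3,1) = max -> 0.031245
  V(3,2) = exp(-r*dt) * [p*0.000000 + (1-p)*0.000000] = 0.000000; exercise = 0.000000; V(3,2) = max -> 0.000000
  V(3,3) = exp(-r*dt) * [p*0.000000 + (1-p)*0.000000] = 0.000000; exercise = 0.000000; V(3,3) = max -> 0.000000
  V(2,0) = exp(-r*dt) * [p*0.209627 + (1-p)*0.031245] = 0.121851; exercise = 0.061368; V(2,0) = max -> 0.121851
  V(2,1) = exp(-r*dt) * [p*0.031245 + (1-p)*0.000000] = 0.015908; exercise = 0.000000; V(2,1) = max -> 0.015908
  V(2,2) = exp(-r*dt) * [p*0.000000 + (1-p)*0.000000] = 0.000000; exercise = 0.000000; V(2,2) = max -> 0.000000
  V(1,0) = exp(-r*dt) * [p*0.121851 + (1-p)*0.015908] = 0.069738; exercise = 0.000000; V(1,0) = max -> 0.069738
  V(1,1) = exp(-r*dt) * [p*0.015908 + (1-p)*0.000000] = 0.008100; exercise = 0.000000; V(1,1) = max -> 0.008100
  V(0,0) = exp(-r*dt) * [p*0.069738 + (1-p)*0.008100] = 0.039426; exercise = 0.000000; V(0,0) = max -> 0.039426

Answer: Price = V(0,0) = 0.0394


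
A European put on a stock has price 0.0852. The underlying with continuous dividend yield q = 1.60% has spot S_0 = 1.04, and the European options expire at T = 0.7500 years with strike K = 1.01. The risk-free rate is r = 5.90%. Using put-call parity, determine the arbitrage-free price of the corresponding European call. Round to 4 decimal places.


Put-call parity: C - P = S_0 * exp(-qT) - K * exp(-rT).
S_0 * exp(-qT) = 1.0400 * 0.98807171 = 1.02759458
K * exp(-rT) = 1.0100 * 0.95671475 = 0.96628190
C = P + S*exp(-qT) - K*exp(-rT)
C = 0.0852 + 1.02759458 - 0.96628190 = 0.1465

Answer: Call price = 0.1465


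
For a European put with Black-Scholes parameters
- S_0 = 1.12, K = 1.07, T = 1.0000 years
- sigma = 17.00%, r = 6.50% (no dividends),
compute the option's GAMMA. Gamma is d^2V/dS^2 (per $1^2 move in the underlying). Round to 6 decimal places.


d1 = 0.7360002167; d2 = 0.5660002167
phi(d1) = 0.3042861636; exp(-qT) = 1.0000000000; exp(-rT) = 0.9370674634
Gamma = exp(-qT) * phi(d1) / (S * sigma * sqrt(T)) = 1.0000000000 * 0.3042861636 / (1.1200 * 0.1700 * 1.0000000000) = 1.598142

Answer: Gamma = 1.598142


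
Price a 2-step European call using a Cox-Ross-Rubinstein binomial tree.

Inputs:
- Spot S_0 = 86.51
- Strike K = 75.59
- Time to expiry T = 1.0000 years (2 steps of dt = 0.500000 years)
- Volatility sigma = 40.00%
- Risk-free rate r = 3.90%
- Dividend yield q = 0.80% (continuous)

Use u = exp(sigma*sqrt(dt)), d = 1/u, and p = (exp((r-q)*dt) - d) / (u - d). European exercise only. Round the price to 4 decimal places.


Answer: Price = V(0,0) = 20.6236

Derivation:
dt = T/N = 0.500000
u = exp(sigma*sqrt(dt)) = 1.326896; d = 1/u = 0.753638
p = (exp((r-q)*dt) - d) / (u - d) = 0.457006
Discount per step: exp(-r*dt) = 0.980689
Stock lattice S(k, i) with i counting down-moves:
  k=0: S(0,0) = 86.5100
  k=1: S(1,0) = 114.7898; S(1,1) = 65.1973
  k=2: S(2,0) = 152.3142; S(2,1) = 86.5100; S(2,2) = 49.1351
Terminal payoffs V(N, i) = max(S_T - K, 0):
  V(2,0) = 76.724192; V(2,1) = 10.920000; V(2,2) = 0.000000
Backward induction: V(k, i) = exp(-r*dt) * [p * V(k+1, i) + (1-p) * V(k+1, i+1)].
  V(1,0) = exp(-r*dt) * [p*76.724192 + (1-p)*10.920000] = 40.201295
  V(1,1) = exp(-r*dt) * [p*10.920000 + (1-p)*0.000000] = 4.894134
  V(0,0) = exp(-r*dt) * [p*40.201295 + (1-p)*4.894134] = 20.623613
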